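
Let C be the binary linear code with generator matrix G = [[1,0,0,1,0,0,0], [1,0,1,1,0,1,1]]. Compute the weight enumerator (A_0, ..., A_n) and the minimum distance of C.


Weight distribution: A_0 = 1, A_2 = 1, A_3 = 1, A_5 = 1. Minimum distance d = 2.

Enumerate all 2^2 = 4 messages m ∈ F_2^2.
For each, compute codeword c = mG in F_2^7, then tally its weight.
  m = 00 → c = 0000000, weight = 0.
  m = 10 → c = 1001000, weight = 2.
  m = 01 → c = 1011011, weight = 5.
  m = 11 → c = 0010011, weight = 3.
Tally weights:
  weight 0: 1 codewords.
  weight 2: 1 codewords.
  weight 3: 1 codewords.
  weight 5: 1 codewords.
Minimum distance d = smallest w > 0 with A_w > 0 = 2.
Sanity: Σ A_w = 4 = 2^2 = 4 ✓.


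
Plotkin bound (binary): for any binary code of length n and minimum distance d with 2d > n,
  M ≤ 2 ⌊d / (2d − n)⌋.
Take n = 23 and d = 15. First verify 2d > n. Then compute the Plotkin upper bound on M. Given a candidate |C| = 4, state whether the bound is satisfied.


Plotkin bound M ≤ 4; given |C| = 4 ≤ bound (satisfied).

Check applicability: 2d = 30, n = 23.
2d − n = 7 > 0, so Plotkin applies.
Compute d/(2d−n) = 15/7 ≈ 2.1429.
⌊d/(2d−n)⌋ = 2.
Plotkin bound: M ≤ 2·2 = 4.
Given |C| = 4, check: satisfied.
This |C| is at the Plotkin bound.


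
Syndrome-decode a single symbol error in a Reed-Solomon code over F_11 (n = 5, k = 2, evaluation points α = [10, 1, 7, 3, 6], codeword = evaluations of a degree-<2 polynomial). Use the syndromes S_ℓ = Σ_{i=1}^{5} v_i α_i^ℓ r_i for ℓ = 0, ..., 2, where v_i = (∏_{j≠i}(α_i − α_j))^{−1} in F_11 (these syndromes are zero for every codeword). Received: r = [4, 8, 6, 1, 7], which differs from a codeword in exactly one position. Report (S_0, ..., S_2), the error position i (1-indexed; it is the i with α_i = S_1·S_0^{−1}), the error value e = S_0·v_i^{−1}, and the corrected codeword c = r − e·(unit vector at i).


S = (6, 9, 8), error at position 3, error magnitude e = 8, c = [4, 8, 9, 1, 7].

Step 1: column multipliers v_i = (∏_{j≠i}(α_i − α_j))^{−1} mod 11.
  i = 1 (α = 10): (10−1)(10−7)(10−3)(10−6) = 9·3·7·4 = 756 ≡ 8, so v_1 = 8^{−1} = 7 (mod 11).
  i = 2 (α = 1): (1−10)(1−7)(1−3)(1−6) = (−9)·(−6)·(−2)·(−5) = 540 ≡ 1, so v_2 = 1^{−1} = 1 (mod 11).
  i = 3 (α = 7): (7−10)(7−1)(7−3)(7−6) = (−3)·6·4·1 = −72 ≡ 5, so v_3 = 5^{−1} = 9 (mod 11).
  i = 4 (α = 3): (3−10)(3−1)(3−7)(3−6) = (−7)·2·(−4)·(−3) = −168 ≡ 8, so v_4 = 8^{−1} = 7 (mod 11).
  i = 5 (α = 6): (6−10)(6−1)(6−7)(6−3) = (−4)·5·(−1)·3 = 60 ≡ 5, so v_5 = 5^{−1} = 9 (mod 11).
  v = [7, 1, 9, 7, 9].
Step 2: syndromes of r = [4, 8, 6, 1, 7] (all sums mod 11).
  S_0 = Σ v_i r_i = 7·4 + 1·8 + 9·6 + 7·1 + 9·7 = 160 ≡ 6.
  S_1 = Σ v_i α_i r_i = 7·10·4 + 1·1·8 + 9·7·6 + 7·3·1 + 9·6·7 = 1065 ≡ 9.
  α_i^2 mod 11 = [1, 1, 5, 9, 3].
  S_2 = Σ v_i α_i^2 r_i = 7·1·4 + 1·1·8 + 9·5·6 + 7·9·1 + 9·3·7 = 558 ≡ 8.
  S = (6, 9, 8) ≠ 0, so r is not a codeword (an error is present).
Step 3: locate the error. For a single error e at position i, S_ℓ = v_i·e·α_i^ℓ, so α_err = S_1/S_0.
  S_0^{−1} = 6^{−1} = 2 (mod 11), so α_err = 9·2 = 18 ≡ 7 = α_3. Error position i = 3.
  Consistency check: S_2/S_1 = 8·5 = 40 ≡ 7 = α_err ✓ (single-error assumption holds).
Step 4: error magnitude e = S_0/v_3 = S_0·∏_{j≠3}(α_3 − α_j) = 6·5 = 30 ≡ 8 (mod 11).
Step 5: correct position 3: c_3 = r_3 − e = 6 − 8 ≡ 9 (mod 11). Hence c = [4, 8, 9, 1, 7].
  Check: interpolating c through the α_i gives m(x) = 6 + 2·x (degree < 2) with m(α_i) = c_i for every i, so c is indeed a codeword.


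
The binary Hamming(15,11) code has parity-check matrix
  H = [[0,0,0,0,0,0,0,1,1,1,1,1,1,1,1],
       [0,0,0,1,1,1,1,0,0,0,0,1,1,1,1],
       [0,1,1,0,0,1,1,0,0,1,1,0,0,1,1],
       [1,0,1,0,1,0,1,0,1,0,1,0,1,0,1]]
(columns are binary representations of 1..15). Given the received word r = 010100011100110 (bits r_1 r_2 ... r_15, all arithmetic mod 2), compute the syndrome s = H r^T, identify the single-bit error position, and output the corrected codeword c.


s = (1, 1, 1, 0)^T, error position = 14, corrected codeword c = 010100011100100

Compute s = H r^T mod 2 one row at a time:
  s_1 = 1 + 1 + 1 + 0 + 0 + 1 + 1 + 0 = 5 ≡ 1 (mod 2).
  s_2 = 1 + 0 + 0 + 0 + 0 + 1 + 1 + 0 = 3 ≡ 1 (mod 2).
  s_3 = 1 + 0 + 0 + 0 + 1 + 0 + 1 + 0 = 3 ≡ 1 (mod 2).
  s_4 = 0 + 0 + 0 + 0 + 1 + 0 + 1 + 0 = 2 ≡ 0 (mod 2).
s = (1, 1, 1, 0)^T — this equals column 14 of H (binary 1110), so error is at position 14.
Correct: flip bit 14 of r = 010100011100110 to get c = 010100011100100.


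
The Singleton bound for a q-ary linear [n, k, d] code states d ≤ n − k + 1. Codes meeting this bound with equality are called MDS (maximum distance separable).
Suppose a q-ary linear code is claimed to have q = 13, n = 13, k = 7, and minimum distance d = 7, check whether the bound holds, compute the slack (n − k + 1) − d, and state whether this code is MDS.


Singleton RHS = n − k + 1 = 7, slack = 0, bound satisfied, MDS.

Singleton bound: d ≤ n − k + 1.
Here n = 13, k = 7, so n − k + 1 = 7.
Given d = 7, check d ≤ 7: YES.
Slack = (n − k + 1) − d = 0.
The code is MDS (slack = 0).
Description: the claimed parameters are [13, 7, 7]_13; such a code would be MDS (meets Singleton bound).


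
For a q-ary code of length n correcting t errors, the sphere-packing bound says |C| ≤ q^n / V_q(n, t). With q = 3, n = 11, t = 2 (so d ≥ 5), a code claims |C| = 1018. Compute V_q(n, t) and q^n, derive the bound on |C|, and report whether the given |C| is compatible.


V_q(n, t) = 243, q^n = 177147, Hamming bound = 729, |C| = 1018 > bound (violated).

Step 1: Compute V_q(n, t) = Σ_{j=0}^2 C(n, j) (q−1)^j.
  j = 0: C(11,0)·(2)^0 = 1·1 = 1.
  j = 1: C(11,1)·(2)^1 = 11·2 = 22.
  j = 2: C(11,2)·(2)^2 = 55·4 = 220.
  V_q(n, t) = 1 + 22 + 220 = 243.
Step 2: q^n = 3^11 = 177147.
Step 3: Hamming bound ⌊q^n / V_q(n,t)⌋ = ⌊177147/243⌋ = 729.
Step 4: Compare |C| = 1018 to 729: violated.
The claimed |C| lies above the Hamming bound, so no 3-ary code of length 11 with d ≥ 5 can have 1018 codewords.


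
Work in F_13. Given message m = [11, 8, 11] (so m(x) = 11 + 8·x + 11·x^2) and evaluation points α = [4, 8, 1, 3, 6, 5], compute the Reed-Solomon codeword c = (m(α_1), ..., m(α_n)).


c = [11, 12, 4, 4, 0, 1]

Message polynomial: m(x) = 11 + 8·x + 11·x^2 (mod 13).
For each evaluation point α_i, compute m(α_i) mod 13:
  α_1 = 4: Horner steps 11 → 0 → 11, so m(4) = 11.
  α_2 = 8: Horner steps 11 → 5 → 12, so m(8) = 12.
  α_3 = 1: Horner steps 11 → 6 → 4, so m(1) = 4.
  α_4 = 3: Horner steps 11 → 2 → 4, so m(3) = 4.
  α_5 = 6: Horner steps 11 → 9 → 0, so m(6) = 0.
  α_6 = 5: Horner steps 11 → 11 → 1, so m(5) = 1.
Codeword c = [11, 12, 4, 4, 0, 1] ∈ F_13^6.


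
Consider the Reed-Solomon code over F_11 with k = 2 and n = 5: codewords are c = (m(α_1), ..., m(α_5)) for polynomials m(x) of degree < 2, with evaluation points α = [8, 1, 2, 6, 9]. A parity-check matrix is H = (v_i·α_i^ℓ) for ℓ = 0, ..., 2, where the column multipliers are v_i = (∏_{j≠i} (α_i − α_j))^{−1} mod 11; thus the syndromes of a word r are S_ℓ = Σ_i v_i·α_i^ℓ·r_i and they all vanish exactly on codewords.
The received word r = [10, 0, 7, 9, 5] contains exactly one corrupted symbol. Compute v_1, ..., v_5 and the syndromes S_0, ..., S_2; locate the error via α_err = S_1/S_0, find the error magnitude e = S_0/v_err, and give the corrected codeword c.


S = (2, 2, 2), error at position 2, error magnitude e = 10, c = [10, 1, 7, 9, 5].

Step 1: column multipliers v_i = (∏_{j≠i}(α_i − α_j))^{−1} mod 11.
  i = 1 (α = 8): (8−1)(8−2)(8−6)(8−9) = 7·6·2·(−1) = −84 ≡ 4, so v_1 = 4^{−1} = 3 (mod 11).
  i = 2 (α = 1): (1−8)(1−2)(1−6)(1−9) = (−7)·(−1)·(−5)·(−8) = 280 ≡ 5, so v_2 = 5^{−1} = 9 (mod 11).
  i = 3 (α = 2): (2−8)(2−1)(2−6)(2−9) = (−6)·1·(−4)·(−7) = −168 ≡ 8, so v_3 = 8^{−1} = 7 (mod 11).
  i = 4 (α = 6): (6−8)(6−1)(6−2)(6−9) = (−2)·5·4·(−3) = 120 ≡ 10, so v_4 = 10^{−1} = 10 (mod 11).
  i = 5 (α = 9): (9−8)(9−1)(9−2)(9−6) = 1·8·7·3 = 168 ≡ 3, so v_5 = 3^{−1} = 4 (mod 11).
  v = [3, 9, 7, 10, 4].
Step 2: syndromes of r = [10, 0, 7, 9, 5] (all sums mod 11).
  S_0 = Σ v_i r_i = 3·10 + 9·0 + 7·7 + 10·9 + 4·5 = 189 ≡ 2.
  S_1 = Σ v_i α_i r_i = 3·8·10 + 9·1·0 + 7·2·7 + 10·6·9 + 4·9·5 = 1058 ≡ 2.
  α_i^2 mod 11 = [9, 1, 4, 3, 4].
  S_2 = Σ v_i α_i^2 r_i = 3·9·10 + 9·1·0 + 7·4·7 + 10·3·9 + 4·4·5 = 816 ≡ 2.
  S = (2, 2, 2) ≠ 0, so r is not a codeword (an error is present).
Step 3: locate the error. For a single error e at position i, S_ℓ = v_i·e·α_i^ℓ, so α_err = S_1/S_0.
  S_0^{−1} = 2^{−1} = 6 (mod 11), so α_err = 2·6 = 12 ≡ 1 = α_2. Error position i = 2.
  Consistency check: S_2/S_1 = 2·6 = 12 ≡ 1 = α_err ✓ (single-error assumption holds).
Step 4: error magnitude e = S_0/v_2 = S_0·∏_{j≠2}(α_2 − α_j) = 2·5 = 10 ≡ 10 (mod 11).
Step 5: correct position 2: c_2 = r_2 − e = 0 − 10 ≡ 1 (mod 11). Hence c = [10, 1, 7, 9, 5].
  Check: interpolating c through the α_i gives m(x) = 6 + 6·x (degree < 2) with m(α_i) = c_i for every i, so c is indeed a codeword.


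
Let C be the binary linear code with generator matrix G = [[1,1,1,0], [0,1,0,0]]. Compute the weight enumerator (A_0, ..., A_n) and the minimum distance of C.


Weight distribution: A_0 = 1, A_1 = 1, A_2 = 1, A_3 = 1. Minimum distance d = 1.

Enumerate all 2^2 = 4 messages m ∈ F_2^2.
For each, compute codeword c = mG in F_2^4, then tally its weight.
  m = 00 → c = 0000, weight = 0.
  m = 10 → c = 1110, weight = 3.
  m = 01 → c = 0100, weight = 1.
  m = 11 → c = 1010, weight = 2.
Tally weights:
  weight 0: 1 codewords.
  weight 1: 1 codewords.
  weight 2: 1 codewords.
  weight 3: 1 codewords.
Minimum distance d = smallest w > 0 with A_w > 0 = 1.
Sanity: Σ A_w = 4 = 2^2 = 4 ✓.


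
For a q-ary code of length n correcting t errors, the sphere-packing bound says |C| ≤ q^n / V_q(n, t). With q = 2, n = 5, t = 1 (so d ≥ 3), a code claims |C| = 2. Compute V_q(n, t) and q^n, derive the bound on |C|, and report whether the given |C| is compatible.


V_q(n, t) = 6, q^n = 32, Hamming bound = 5, |C| = 2 ≤ bound (satisfied).

Step 1: Compute V_q(n, t) = Σ_{j=0}^1 C(n, j) (q−1)^j.
  j = 0: C(5,0)·(1)^0 = 1·1 = 1.
  j = 1: C(5,1)·(1)^1 = 5·1 = 5.
  V_q(n, t) = 1 + 5 = 6.
Step 2: q^n = 2^5 = 32.
Step 3: Hamming bound ⌊q^n / V_q(n,t)⌋ = ⌊32/6⌋ = 5.
Step 4: Compare |C| = 2 to 5: satisfied.
The claimed |C| lies below the Hamming bound.


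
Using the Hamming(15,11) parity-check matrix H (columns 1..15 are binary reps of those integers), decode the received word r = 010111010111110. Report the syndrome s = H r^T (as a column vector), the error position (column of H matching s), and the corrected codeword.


s = (0, 0, 1, 1)^T, error position = 3, corrected codeword c = 011111010111110

Compute s = H r^T mod 2 one row at a time:
  s_1 = 1 + 0 + 1 + 1 + 1 + 1 + 1 + 0 = 6 ≡ 0 (mod 2).
  s_2 = 1 + 1 + 1 + 0 + 1 + 1 + 1 + 0 = 6 ≡ 0 (mod 2).
  s_3 = 1 + 0 + 1 + 0 + 1 + 1 + 1 + 0 = 5 ≡ 1 (mod 2).
  s_4 = 0 + 0 + 1 + 0 + 0 + 1 + 1 + 0 = 3 ≡ 1 (mod 2).
s = (0, 0, 1, 1)^T — this equals column 3 of H (binary 0011), so error is at position 3.
Correct: flip bit 3 of r = 010111010111110 to get c = 011111010111110.


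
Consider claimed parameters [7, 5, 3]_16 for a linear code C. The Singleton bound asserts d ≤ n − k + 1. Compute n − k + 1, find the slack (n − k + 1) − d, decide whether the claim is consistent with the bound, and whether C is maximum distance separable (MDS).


Singleton RHS = n − k + 1 = 3, slack = 0, bound satisfied, MDS.

Singleton bound: d ≤ n − k + 1.
Here n = 7, k = 5, so n − k + 1 = 3.
Given d = 3, check d ≤ 3: YES.
Slack = (n − k + 1) − d = 0.
The code is MDS (slack = 0).
Description: the claimed parameters are [7, 5, 3]_16; such a code would be MDS (meets Singleton bound).


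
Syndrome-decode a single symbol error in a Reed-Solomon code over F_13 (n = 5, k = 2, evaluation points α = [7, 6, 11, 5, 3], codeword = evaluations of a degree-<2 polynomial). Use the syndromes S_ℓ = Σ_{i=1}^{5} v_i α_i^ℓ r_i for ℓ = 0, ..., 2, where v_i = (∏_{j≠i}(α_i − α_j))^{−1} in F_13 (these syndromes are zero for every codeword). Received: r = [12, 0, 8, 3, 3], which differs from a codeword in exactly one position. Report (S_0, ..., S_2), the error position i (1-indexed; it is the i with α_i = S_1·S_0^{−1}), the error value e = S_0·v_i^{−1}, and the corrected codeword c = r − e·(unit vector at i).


S = (1, 5, 12), error at position 4, error magnitude e = 2, c = [12, 0, 8, 1, 3].

Step 1: column multipliers v_i = (∏_{j≠i}(α_i − α_j))^{−1} mod 13.
  i = 1 (α = 7): (7−6)(7−11)(7−5)(7−3) = 1·(−4)·2·4 = −32 ≡ 7, so v_1 = 7^{−1} = 2 (mod 13).
  i = 2 (α = 6): (6−7)(6−11)(6−5)(6−3) = (−1)·(−5)·1·3 = 15 ≡ 2, so v_2 = 2^{−1} = 7 (mod 13).
  i = 3 (α = 11): (11−7)(11−6)(11−5)(11−3) = 4·5·6·8 = 960 ≡ 11, so v_3 = 11^{−1} = 6 (mod 13).
  i = 4 (α = 5): (5−7)(5−6)(5−11)(5−3) = (−2)·(−1)·(−6)·2 = −24 ≡ 2, so v_4 = 2^{−1} = 7 (mod 13).
  i = 5 (α = 3): (3−7)(3−6)(3−11)(3−5) = (−4)·(−3)·(−8)·(−2) = 192 ≡ 10, so v_5 = 10^{−1} = 4 (mod 13).
  v = [2, 7, 6, 7, 4].
Step 2: syndromes of r = [12, 0, 8, 3, 3] (all sums mod 13).
  S_0 = Σ v_i r_i = 2·12 + 7·0 + 6·8 + 7·3 + 4·3 = 105 ≡ 1.
  S_1 = Σ v_i α_i r_i = 2·7·12 + 7·6·0 + 6·11·8 + 7·5·3 + 4·3·3 = 837 ≡ 5.
  α_i^2 mod 13 = [10, 10, 4, 12, 9].
  S_2 = Σ v_i α_i^2 r_i = 2·10·12 + 7·10·0 + 6·4·8 + 7·12·3 + 4·9·3 = 792 ≡ 12.
  S = (1, 5, 12) ≠ 0, so r is not a codeword (an error is present).
Step 3: locate the error. For a single error e at position i, S_ℓ = v_i·e·α_i^ℓ, so α_err = S_1/S_0.
  S_0^{−1} = 1^{−1} = 1 (mod 13), so α_err = 5·1 = 5 ≡ 5 = α_4. Error position i = 4.
  Consistency check: S_2/S_1 = 12·8 = 96 ≡ 5 = α_err ✓ (single-error assumption holds).
Step 4: error magnitude e = S_0/v_4 = S_0·∏_{j≠4}(α_4 − α_j) = 1·2 = 2 ≡ 2 (mod 13).
Step 5: correct position 4: c_4 = r_4 − e = 3 − 2 ≡ 1 (mod 13). Hence c = [12, 0, 8, 1, 3].
  Check: interpolating c through the α_i gives m(x) = 6 + 12·x (degree < 2) with m(α_i) = c_i for every i, so c is indeed a codeword.


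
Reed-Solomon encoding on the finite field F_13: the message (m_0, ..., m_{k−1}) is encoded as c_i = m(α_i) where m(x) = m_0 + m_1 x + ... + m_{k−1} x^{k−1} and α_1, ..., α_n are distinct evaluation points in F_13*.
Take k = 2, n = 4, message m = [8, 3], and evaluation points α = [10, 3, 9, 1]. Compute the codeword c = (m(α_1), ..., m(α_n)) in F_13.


c = [12, 4, 9, 11]

Message polynomial: m(x) = 8 + 3·x (mod 13).
For each evaluation point α_i, compute m(α_i) mod 13:
  α_1 = 10: Horner steps 3 → 12, so m(10) = 12.
  α_2 = 3: Horner steps 3 → 4, so m(3) = 4.
  α_3 = 9: Horner steps 3 → 9, so m(9) = 9.
  α_4 = 1: Horner steps 3 → 11, so m(1) = 11.
Codeword c = [12, 4, 9, 11] ∈ F_13^4.


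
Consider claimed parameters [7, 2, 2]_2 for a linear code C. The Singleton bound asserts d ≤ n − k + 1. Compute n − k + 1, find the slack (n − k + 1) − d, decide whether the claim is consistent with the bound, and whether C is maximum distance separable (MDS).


Singleton RHS = n − k + 1 = 6, slack = 4, bound satisfied, not MDS.

Singleton bound: d ≤ n − k + 1.
Here n = 7, k = 2, so n − k + 1 = 6.
Given d = 2, check d ≤ 6: YES.
Slack = (n − k + 1) − d = 4.
The code is NOT MDS (slack = 4 > 0).
Description: the claimed parameters are [7, 2, 2]_2; such a code would be non-MDS.


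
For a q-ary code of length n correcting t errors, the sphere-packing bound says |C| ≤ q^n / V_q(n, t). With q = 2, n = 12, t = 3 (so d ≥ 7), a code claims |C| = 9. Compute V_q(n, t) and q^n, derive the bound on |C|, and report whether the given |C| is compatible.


V_q(n, t) = 299, q^n = 4096, Hamming bound = 13, |C| = 9 ≤ bound (satisfied).

Step 1: Compute V_q(n, t) = Σ_{j=0}^3 C(n, j) (q−1)^j.
  j = 0: C(12,0)·(1)^0 = 1·1 = 1.
  j = 1: C(12,1)·(1)^1 = 12·1 = 12.
  j = 2: C(12,2)·(1)^2 = 66·1 = 66.
  j = 3: C(12,3)·(1)^3 = 220·1 = 220.
  V_q(n, t) = 1 + 12 + 66 + 220 = 299.
Step 2: q^n = 2^12 = 4096.
Step 3: Hamming bound ⌊q^n / V_q(n,t)⌋ = ⌊4096/299⌋ = 13.
Step 4: Compare |C| = 9 to 13: satisfied.
The claimed |C| lies below the Hamming bound.


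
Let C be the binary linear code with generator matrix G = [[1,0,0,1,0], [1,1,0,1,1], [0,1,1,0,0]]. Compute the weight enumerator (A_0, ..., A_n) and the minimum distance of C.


Weight distribution: A_0 = 1, A_2 = 4, A_4 = 3. Minimum distance d = 2.

Enumerate all 2^3 = 8 messages m ∈ F_2^3.
For each, compute codeword c = mG in F_2^5, then tally its weight.
  m = 000 → c = 00000, weight = 0.
  m = 100 → c = 10010, weight = 2.
  m = 010 → c = 11011, weight = 4.
  m = 110 → c = 01001, weight = 2.
  m = 001 → c = 01100, weight = 2.
  m = 101 → c = 11110, weight = 4.
  m = 011 → c = 10111, weight = 4.
  m = 111 → c = 00101, weight = 2.
Tally weights:
  weight 0: 1 codewords.
  weight 2: 4 codewords.
  weight 4: 3 codewords.
Minimum distance d = smallest w > 0 with A_w > 0 = 2.
Sanity: Σ A_w = 8 = 2^3 = 8 ✓.


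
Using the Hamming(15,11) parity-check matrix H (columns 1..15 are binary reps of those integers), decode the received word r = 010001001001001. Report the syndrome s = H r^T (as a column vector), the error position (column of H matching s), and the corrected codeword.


s = (1, 1, 1, 0)^T, error position = 14, corrected codeword c = 010001001001011

Compute s = H r^T mod 2 one row at a time:
  s_1 = 0 + 1 + 0 + 0 + 1 + 0 + 0 + 1 = 3 ≡ 1 (mod 2).
  s_2 = 0 + 0 + 1 + 0 + 1 + 0 + 0 + 1 = 3 ≡ 1 (mod 2).
  s_3 = 1 + 0 + 1 + 0 + 0 + 0 + 0 + 1 = 3 ≡ 1 (mod 2).
  s_4 = 0 + 0 + 0 + 0 + 1 + 0 + 0 + 1 = 2 ≡ 0 (mod 2).
s = (1, 1, 1, 0)^T — this equals column 14 of H (binary 1110), so error is at position 14.
Correct: flip bit 14 of r = 010001001001001 to get c = 010001001001011.


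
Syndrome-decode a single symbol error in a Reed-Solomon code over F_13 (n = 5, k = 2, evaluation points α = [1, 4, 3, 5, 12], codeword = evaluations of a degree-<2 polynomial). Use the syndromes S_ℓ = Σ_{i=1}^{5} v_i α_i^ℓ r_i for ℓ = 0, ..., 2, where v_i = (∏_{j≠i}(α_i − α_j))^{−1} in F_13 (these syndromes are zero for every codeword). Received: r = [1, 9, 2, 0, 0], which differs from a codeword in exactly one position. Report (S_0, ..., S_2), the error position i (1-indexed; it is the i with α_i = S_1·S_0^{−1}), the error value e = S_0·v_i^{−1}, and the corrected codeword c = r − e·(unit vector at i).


S = (4, 7, 9), error at position 4, error magnitude e = 10, c = [1, 9, 2, 3, 0].

Step 1: column multipliers v_i = (∏_{j≠i}(α_i − α_j))^{−1} mod 13.
  i = 1 (α = 1): (1−4)(1−3)(1−5)(1−12) = (−3)·(−2)·(−4)·(−11) = 264 ≡ 4, so v_1 = 4^{−1} = 10 (mod 13).
  i = 2 (α = 4): (4−1)(4−3)(4−5)(4−12) = 3·1·(−1)·(−8) = 24 ≡ 11, so v_2 = 11^{−1} = 6 (mod 13).
  i = 3 (α = 3): (3−1)(3−4)(3−5)(3−12) = 2·(−1)·(−2)·(−9) = −36 ≡ 3, so v_3 = 3^{−1} = 9 (mod 13).
  i = 4 (α = 5): (5−1)(5−4)(5−3)(5−12) = 4·1·2·(−7) = −56 ≡ 9, so v_4 = 9^{−1} = 3 (mod 13).
  i = 5 (α = 12): (12−1)(12−4)(12−3)(12−5) = 11·8·9·7 = 5544 ≡ 6, so v_5 = 6^{−1} = 11 (mod 13).
  v = [10, 6, 9, 3, 11].
Step 2: syndromes of r = [1, 9, 2, 0, 0] (all sums mod 13).
  S_0 = Σ v_i r_i = 10·1 + 6·9 + 9·2 + 3·0 + 11·0 = 82 ≡ 4.
  S_1 = Σ v_i α_i r_i = 10·1·1 + 6·4·9 + 9·3·2 + 3·5·0 + 11·12·0 = 280 ≡ 7.
  α_i^2 mod 13 = [1, 3, 9, 12, 1].
  S_2 = Σ v_i α_i^2 r_i = 10·1·1 + 6·3·9 + 9·9·2 + 3·12·0 + 11·1·0 = 334 ≡ 9.
  S = (4, 7, 9) ≠ 0, so r is not a codeword (an error is present).
Step 3: locate the error. For a single error e at position i, S_ℓ = v_i·e·α_i^ℓ, so α_err = S_1/S_0.
  S_0^{−1} = 4^{−1} = 10 (mod 13), so α_err = 7·10 = 70 ≡ 5 = α_4. Error position i = 4.
  Consistency check: S_2/S_1 = 9·2 = 18 ≡ 5 = α_err ✓ (single-error assumption holds).
Step 4: error magnitude e = S_0/v_4 = S_0·∏_{j≠4}(α_4 − α_j) = 4·9 = 36 ≡ 10 (mod 13).
Step 5: correct position 4: c_4 = r_4 − e = 0 − 10 ≡ 3 (mod 13). Hence c = [1, 9, 2, 3, 0].
  Check: interpolating c through the α_i gives m(x) = 7 + 7·x (degree < 2) with m(α_i) = c_i for every i, so c is indeed a codeword.


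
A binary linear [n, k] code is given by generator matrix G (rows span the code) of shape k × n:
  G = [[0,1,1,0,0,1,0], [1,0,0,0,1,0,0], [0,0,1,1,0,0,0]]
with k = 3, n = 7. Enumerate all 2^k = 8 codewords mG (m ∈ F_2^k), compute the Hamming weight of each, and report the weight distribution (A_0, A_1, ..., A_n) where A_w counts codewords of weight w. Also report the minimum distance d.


Weight distribution: A_0 = 1, A_2 = 2, A_3 = 2, A_4 = 1, A_5 = 2. Minimum distance d = 2.

Enumerate all 2^3 = 8 messages m ∈ F_2^3.
For each, compute codeword c = mG in F_2^7, then tally its weight.
  m = 000 → c = 0000000, weight = 0.
  m = 100 → c = 0110010, weight = 3.
  m = 010 → c = 1000100, weight = 2.
  m = 110 → c = 1110110, weight = 5.
  m = 001 → c = 0011000, weight = 2.
  m = 101 → c = 0101010, weight = 3.
  m = 011 → c = 1011100, weight = 4.
  m = 111 → c = 1101110, weight = 5.
Tally weights:
  weight 0: 1 codewords.
  weight 2: 2 codewords.
  weight 3: 2 codewords.
  weight 4: 1 codewords.
  weight 5: 2 codewords.
Minimum distance d = smallest w > 0 with A_w > 0 = 2.
Sanity: Σ A_w = 8 = 2^3 = 8 ✓.


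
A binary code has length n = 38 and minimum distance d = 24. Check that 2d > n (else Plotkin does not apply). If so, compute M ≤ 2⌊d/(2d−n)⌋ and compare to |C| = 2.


Plotkin bound M ≤ 4; given |C| = 2 ≤ bound (satisfied).

Check applicability: 2d = 48, n = 38.
2d − n = 10 > 0, so Plotkin applies.
Compute d/(2d−n) = 24/10 ≈ 2.4000.
⌊d/(2d−n)⌋ = 2.
Plotkin bound: M ≤ 2·2 = 4.
Given |C| = 2, check: satisfied.
This |C| is below the Plotkin bound.


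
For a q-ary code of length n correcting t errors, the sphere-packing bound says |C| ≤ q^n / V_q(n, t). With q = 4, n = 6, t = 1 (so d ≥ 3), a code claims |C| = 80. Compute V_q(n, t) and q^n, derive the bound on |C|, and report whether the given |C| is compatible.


V_q(n, t) = 19, q^n = 4096, Hamming bound = 215, |C| = 80 ≤ bound (satisfied).

Step 1: Compute V_q(n, t) = Σ_{j=0}^1 C(n, j) (q−1)^j.
  j = 0: C(6,0)·(3)^0 = 1·1 = 1.
  j = 1: C(6,1)·(3)^1 = 6·3 = 18.
  V_q(n, t) = 1 + 18 = 19.
Step 2: q^n = 4^6 = 4096.
Step 3: Hamming bound ⌊q^n / V_q(n,t)⌋ = ⌊4096/19⌋ = 215.
Step 4: Compare |C| = 80 to 215: satisfied.
The claimed |C| lies below the Hamming bound.


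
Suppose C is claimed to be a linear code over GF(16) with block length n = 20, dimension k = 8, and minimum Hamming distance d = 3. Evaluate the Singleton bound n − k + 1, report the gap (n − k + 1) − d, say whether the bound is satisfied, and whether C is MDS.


Singleton RHS = n − k + 1 = 13, slack = 10, bound satisfied, not MDS.

Singleton bound: d ≤ n − k + 1.
Here n = 20, k = 8, so n − k + 1 = 13.
Given d = 3, check d ≤ 13: YES.
Slack = (n − k + 1) − d = 10.
The code is NOT MDS (slack = 10 > 0).
Description: the claimed parameters are [20, 8, 3]_16; such a code would be non-MDS.


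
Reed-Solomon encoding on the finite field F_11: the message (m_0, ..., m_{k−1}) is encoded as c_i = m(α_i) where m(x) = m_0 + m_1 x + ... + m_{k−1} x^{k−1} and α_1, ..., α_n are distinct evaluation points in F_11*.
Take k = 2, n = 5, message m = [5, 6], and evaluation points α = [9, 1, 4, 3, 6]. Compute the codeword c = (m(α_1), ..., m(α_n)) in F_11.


c = [4, 0, 7, 1, 8]

Message polynomial: m(x) = 5 + 6·x (mod 11).
For each evaluation point α_i, compute m(α_i) mod 11:
  α_1 = 9: Horner steps 6 → 4, so m(9) = 4.
  α_2 = 1: Horner steps 6 → 0, so m(1) = 0.
  α_3 = 4: Horner steps 6 → 7, so m(4) = 7.
  α_4 = 3: Horner steps 6 → 1, so m(3) = 1.
  α_5 = 6: Horner steps 6 → 8, so m(6) = 8.
Codeword c = [4, 0, 7, 1, 8] ∈ F_11^5.


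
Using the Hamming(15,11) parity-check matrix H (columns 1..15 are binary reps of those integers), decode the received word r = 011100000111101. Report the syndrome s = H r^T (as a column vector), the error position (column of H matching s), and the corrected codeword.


s = (1, 0, 1, 0)^T, error position = 10, corrected codeword c = 011100000011101

Compute s = H r^T mod 2 one row at a time:
  s_1 = 0 + 0 + 1 + 1 + 1 + 1 + 0 + 1 = 5 ≡ 1 (mod 2).
  s_2 = 1 + 0 + 0 + 0 + 1 + 1 + 0 + 1 = 4 ≡ 0 (mod 2).
  s_3 = 1 + 1 + 0 + 0 + 1 + 1 + 0 + 1 = 5 ≡ 1 (mod 2).
  s_4 = 0 + 1 + 0 + 0 + 0 + 1 + 1 + 1 = 4 ≡ 0 (mod 2).
s = (1, 0, 1, 0)^T — this equals column 10 of H (binary 1010), so error is at position 10.
Correct: flip bit 10 of r = 011100000111101 to get c = 011100000011101.


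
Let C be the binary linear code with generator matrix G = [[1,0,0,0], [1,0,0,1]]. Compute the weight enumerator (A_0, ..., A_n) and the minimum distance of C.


Weight distribution: A_0 = 1, A_1 = 2, A_2 = 1. Minimum distance d = 1.

Enumerate all 2^2 = 4 messages m ∈ F_2^2.
For each, compute codeword c = mG in F_2^4, then tally its weight.
  m = 00 → c = 0000, weight = 0.
  m = 10 → c = 1000, weight = 1.
  m = 01 → c = 1001, weight = 2.
  m = 11 → c = 0001, weight = 1.
Tally weights:
  weight 0: 1 codewords.
  weight 1: 2 codewords.
  weight 2: 1 codewords.
Minimum distance d = smallest w > 0 with A_w > 0 = 1.
Sanity: Σ A_w = 4 = 2^2 = 4 ✓.


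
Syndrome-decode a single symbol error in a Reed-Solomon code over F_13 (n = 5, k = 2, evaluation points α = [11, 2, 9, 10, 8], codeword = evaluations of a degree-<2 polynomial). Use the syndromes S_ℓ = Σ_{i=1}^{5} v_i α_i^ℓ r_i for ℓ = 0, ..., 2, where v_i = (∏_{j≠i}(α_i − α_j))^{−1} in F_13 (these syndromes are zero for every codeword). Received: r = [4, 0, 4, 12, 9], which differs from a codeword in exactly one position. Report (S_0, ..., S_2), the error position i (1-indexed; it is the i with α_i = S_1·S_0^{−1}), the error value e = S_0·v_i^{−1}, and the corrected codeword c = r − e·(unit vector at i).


S = (5, 3, 7), error at position 1, error magnitude e = 10, c = [7, 0, 4, 12, 9].

Step 1: column multipliers v_i = (∏_{j≠i}(α_i − α_j))^{−1} mod 13.
  i = 1 (α = 11): (11−2)(11−9)(11−10)(11−8) = 9·2·1·3 = 54 ≡ 2, so v_1 = 2^{−1} = 7 (mod 13).
  i = 2 (α = 2): (2−11)(2−9)(2−10)(2−8) = (−9)·(−7)·(−8)·(−6) = 3024 ≡ 8, so v_2 = 8^{−1} = 5 (mod 13).
  i = 3 (α = 9): (9−11)(9−2)(9−10)(9−8) = (−2)·7·(−1)·1 = 14 ≡ 1, so v_3 = 1^{−1} = 1 (mod 13).
  i = 4 (α = 10): (10−11)(10−2)(10−9)(10−8) = (−1)·8·1·2 = −16 ≡ 10, so v_4 = 10^{−1} = 4 (mod 13).
  i = 5 (α = 8): (8−11)(8−2)(8−9)(8−10) = (−3)·6·(−1)·(−2) = −36 ≡ 3, so v_5 = 3^{−1} = 9 (mod 13).
  v = [7, 5, 1, 4, 9].
Step 2: syndromes of r = [4, 0, 4, 12, 9] (all sums mod 13).
  S_0 = Σ v_i r_i = 7·4 + 5·0 + 1·4 + 4·12 + 9·9 = 161 ≡ 5.
  S_1 = Σ v_i α_i r_i = 7·11·4 + 5·2·0 + 1·9·4 + 4·10·12 + 9·8·9 = 1472 ≡ 3.
  α_i^2 mod 13 = [4, 4, 3, 9, 12].
  S_2 = Σ v_i α_i^2 r_i = 7·4·4 + 5·4·0 + 1·3·4 + 4·9·12 + 9·12·9 = 1528 ≡ 7.
  S = (5, 3, 7) ≠ 0, so r is not a codeword (an error is present).
Step 3: locate the error. For a single error e at position i, S_ℓ = v_i·e·α_i^ℓ, so α_err = S_1/S_0.
  S_0^{−1} = 5^{−1} = 8 (mod 13), so α_err = 3·8 = 24 ≡ 11 = α_1. Error position i = 1.
  Consistency check: S_2/S_1 = 7·9 = 63 ≡ 11 = α_err ✓ (single-error assumption holds).
Step 4: error magnitude e = S_0/v_1 = S_0·∏_{j≠1}(α_1 − α_j) = 5·2 = 10 ≡ 10 (mod 13).
Step 5: correct position 1: c_1 = r_1 − e = 4 − 10 ≡ 7 (mod 13). Hence c = [7, 0, 4, 12, 9].
  Check: interpolating c through the α_i gives m(x) = 10 + 8·x (degree < 2) with m(α_i) = c_i for every i, so c is indeed a codeword.


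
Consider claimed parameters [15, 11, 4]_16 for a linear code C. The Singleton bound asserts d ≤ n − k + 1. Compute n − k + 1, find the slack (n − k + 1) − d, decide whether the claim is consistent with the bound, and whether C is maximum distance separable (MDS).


Singleton RHS = n − k + 1 = 5, slack = 1, bound satisfied, not MDS.

Singleton bound: d ≤ n − k + 1.
Here n = 15, k = 11, so n − k + 1 = 5.
Given d = 4, check d ≤ 5: YES.
Slack = (n − k + 1) − d = 1.
The code is NOT MDS (slack = 1 > 0).
Description: the claimed parameters are [15, 11, 4]_16; such a code would be non-MDS.


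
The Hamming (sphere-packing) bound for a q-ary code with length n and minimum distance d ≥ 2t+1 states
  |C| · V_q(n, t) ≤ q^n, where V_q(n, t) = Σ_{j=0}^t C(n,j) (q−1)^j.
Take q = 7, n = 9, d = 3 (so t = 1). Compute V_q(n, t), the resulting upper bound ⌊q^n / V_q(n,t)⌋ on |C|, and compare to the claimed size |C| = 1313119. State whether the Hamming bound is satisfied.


V_q(n, t) = 55, q^n = 40353607, Hamming bound = 733701, |C| = 1313119 > bound (violated).

Step 1: Compute V_q(n, t) = Σ_{j=0}^1 C(n, j) (q−1)^j.
  j = 0: C(9,0)·(6)^0 = 1·1 = 1.
  j = 1: C(9,1)·(6)^1 = 9·6 = 54.
  V_q(n, t) = 1 + 54 = 55.
Step 2: q^n = 7^9 = 40353607.
Step 3: Hamming bound ⌊q^n / V_q(n,t)⌋ = ⌊40353607/55⌋ = 733701.
Step 4: Compare |C| = 1313119 to 733701: violated.
The claimed |C| lies above the Hamming bound, so no 7-ary code of length 9 with d ≥ 3 can have 1313119 codewords.


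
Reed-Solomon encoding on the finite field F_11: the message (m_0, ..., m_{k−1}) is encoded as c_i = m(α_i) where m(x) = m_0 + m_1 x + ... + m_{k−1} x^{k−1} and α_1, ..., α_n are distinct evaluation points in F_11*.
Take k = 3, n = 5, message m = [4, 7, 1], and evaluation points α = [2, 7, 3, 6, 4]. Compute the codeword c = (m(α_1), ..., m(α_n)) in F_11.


c = [0, 3, 1, 5, 4]

Message polynomial: m(x) = 4 + 7·x + 1·x^2 (mod 11).
For each evaluation point α_i, compute m(α_i) mod 11:
  α_1 = 2: Horner steps 1 → 9 → 0, so m(2) = 0.
  α_2 = 7: Horner steps 1 → 3 → 3, so m(7) = 3.
  α_3 = 3: Horner steps 1 → 10 → 1, so m(3) = 1.
  α_4 = 6: Horner steps 1 → 2 → 5, so m(6) = 5.
  α_5 = 4: Horner steps 1 → 0 → 4, so m(4) = 4.
Codeword c = [0, 3, 1, 5, 4] ∈ F_11^5.


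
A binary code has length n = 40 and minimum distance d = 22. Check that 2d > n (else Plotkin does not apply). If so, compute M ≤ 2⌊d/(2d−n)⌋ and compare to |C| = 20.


Plotkin bound M ≤ 10; given |C| = 20 > bound (violated).

Check applicability: 2d = 44, n = 40.
2d − n = 4 > 0, so Plotkin applies.
Compute d/(2d−n) = 22/4 ≈ 5.5000.
⌊d/(2d−n)⌋ = 5.
Plotkin bound: M ≤ 2·5 = 10.
Given |C| = 20, check: VIOLATED.
This |C| is above the Plotkin bound, so no binary code with n = 40, d = 22 and 20 codewords exists.


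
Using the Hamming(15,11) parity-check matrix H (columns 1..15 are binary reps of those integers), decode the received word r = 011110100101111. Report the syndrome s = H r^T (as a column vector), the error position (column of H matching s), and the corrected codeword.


s = (1, 1, 0, 1)^T, error position = 13, corrected codeword c = 011110100101011

Compute s = H r^T mod 2 one row at a time:
  s_1 = 0 + 0 + 1 + 0 + 1 + 1 + 1 + 1 = 5 ≡ 1 (mod 2).
  s_2 = 1 + 1 + 0 + 1 + 1 + 1 + 1 + 1 = 7 ≡ 1 (mod 2).
  s_3 = 1 + 1 + 0 + 1 + 1 + 0 + 1 + 1 = 6 ≡ 0 (mod 2).
  s_4 = 0 + 1 + 1 + 1 + 0 + 0 + 1 + 1 = 5 ≡ 1 (mod 2).
s = (1, 1, 0, 1)^T — this equals column 13 of H (binary 1101), so error is at position 13.
Correct: flip bit 13 of r = 011110100101111 to get c = 011110100101011.


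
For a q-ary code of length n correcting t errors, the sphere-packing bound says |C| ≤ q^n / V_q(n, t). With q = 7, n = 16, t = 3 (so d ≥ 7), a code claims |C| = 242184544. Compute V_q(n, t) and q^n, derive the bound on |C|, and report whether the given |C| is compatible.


V_q(n, t) = 125377, q^n = 33232930569601, Hamming bound = 265064011, |C| = 242184544 ≤ bound (satisfied).

Step 1: Compute V_q(n, t) = Σ_{j=0}^3 C(n, j) (q−1)^j.
  j = 0: C(16,0)·(6)^0 = 1·1 = 1.
  j = 1: C(16,1)·(6)^1 = 16·6 = 96.
  j = 2: C(16,2)·(6)^2 = 120·36 = 4320.
  j = 3: C(16,3)·(6)^3 = 560·216 = 120960.
  V_q(n, t) = 1 + 96 + 4320 + 120960 = 125377.
Step 2: q^n = 7^16 = 33232930569601.
Step 3: Hamming bound ⌊q^n / V_q(n,t)⌋ = ⌊33232930569601/125377⌋ = 265064011.
Step 4: Compare |C| = 242184544 to 265064011: satisfied.
The claimed |C| lies below the Hamming bound.


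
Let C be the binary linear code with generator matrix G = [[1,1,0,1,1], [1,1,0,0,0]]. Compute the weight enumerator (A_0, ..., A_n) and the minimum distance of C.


Weight distribution: A_0 = 1, A_2 = 2, A_4 = 1. Minimum distance d = 2.

Enumerate all 2^2 = 4 messages m ∈ F_2^2.
For each, compute codeword c = mG in F_2^5, then tally its weight.
  m = 00 → c = 00000, weight = 0.
  m = 10 → c = 11011, weight = 4.
  m = 01 → c = 11000, weight = 2.
  m = 11 → c = 00011, weight = 2.
Tally weights:
  weight 0: 1 codewords.
  weight 2: 2 codewords.
  weight 4: 1 codewords.
Minimum distance d = smallest w > 0 with A_w > 0 = 2.
Sanity: Σ A_w = 4 = 2^2 = 4 ✓.


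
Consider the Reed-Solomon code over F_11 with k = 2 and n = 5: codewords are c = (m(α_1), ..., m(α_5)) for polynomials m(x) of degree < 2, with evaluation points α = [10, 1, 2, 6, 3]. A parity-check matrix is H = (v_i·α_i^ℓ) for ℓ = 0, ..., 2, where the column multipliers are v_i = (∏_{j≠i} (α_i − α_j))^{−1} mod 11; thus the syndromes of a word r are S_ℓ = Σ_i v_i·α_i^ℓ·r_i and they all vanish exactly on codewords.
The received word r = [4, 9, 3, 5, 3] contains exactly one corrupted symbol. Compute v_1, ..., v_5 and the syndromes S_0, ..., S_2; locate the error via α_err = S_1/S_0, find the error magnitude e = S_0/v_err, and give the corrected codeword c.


S = (8, 5, 10), error at position 3, error magnitude e = 8, c = [4, 9, 6, 5, 3].

Step 1: column multipliers v_i = (∏_{j≠i}(α_i − α_j))^{−1} mod 11.
  i = 1 (α = 10): (10−1)(10−2)(10−6)(10−3) = 9·8·4·7 = 2016 ≡ 3, so v_1 = 3^{−1} = 4 (mod 11).
  i = 2 (α = 1): (1−10)(1−2)(1−6)(1−3) = (−9)·(−1)·(−5)·(−2) = 90 ≡ 2, so v_2 = 2^{−1} = 6 (mod 11).
  i = 3 (α = 2): (2−10)(2−1)(2−6)(2−3) = (−8)·1·(−4)·(−1) = −32 ≡ 1, so v_3 = 1^{−1} = 1 (mod 11).
  i = 4 (α = 6): (6−10)(6−1)(6−2)(6−3) = (−4)·5·4·3 = −240 ≡ 2, so v_4 = 2^{−1} = 6 (mod 11).
  i = 5 (α = 3): (3−10)(3−1)(3−2)(3−6) = (−7)·2·1·(−3) = 42 ≡ 9, so v_5 = 9^{−1} = 5 (mod 11).
  v = [4, 6, 1, 6, 5].
Step 2: syndromes of r = [4, 9, 3, 5, 3] (all sums mod 11).
  S_0 = Σ v_i r_i = 4·4 + 6·9 + 1·3 + 6·5 + 5·3 = 118 ≡ 8.
  S_1 = Σ v_i α_i r_i = 4·10·4 + 6·1·9 + 1·2·3 + 6·6·5 + 5·3·3 = 445 ≡ 5.
  α_i^2 mod 11 = [1, 1, 4, 3, 9].
  S_2 = Σ v_i α_i^2 r_i = 4·1·4 + 6·1·9 + 1·4·3 + 6·3·5 + 5·9·3 = 307 ≡ 10.
  S = (8, 5, 10) ≠ 0, so r is not a codeword (an error is present).
Step 3: locate the error. For a single error e at position i, S_ℓ = v_i·e·α_i^ℓ, so α_err = S_1/S_0.
  S_0^{−1} = 8^{−1} = 7 (mod 11), so α_err = 5·7 = 35 ≡ 2 = α_3. Error position i = 3.
  Consistency check: S_2/S_1 = 10·9 = 90 ≡ 2 = α_err ✓ (single-error assumption holds).
Step 4: error magnitude e = S_0/v_3 = S_0·∏_{j≠3}(α_3 − α_j) = 8·1 = 8 ≡ 8 (mod 11).
Step 5: correct position 3: c_3 = r_3 − e = 3 − 8 ≡ 6 (mod 11). Hence c = [4, 9, 6, 5, 3].
  Check: interpolating c through the α_i gives m(x) = 1 + 8·x (degree < 2) with m(α_i) = c_i for every i, so c is indeed a codeword.


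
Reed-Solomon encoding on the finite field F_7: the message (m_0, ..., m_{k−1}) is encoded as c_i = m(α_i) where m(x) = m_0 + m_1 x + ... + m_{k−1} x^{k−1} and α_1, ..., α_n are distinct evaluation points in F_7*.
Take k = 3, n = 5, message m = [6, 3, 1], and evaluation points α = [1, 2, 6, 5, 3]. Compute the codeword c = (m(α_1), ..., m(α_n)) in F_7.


c = [3, 2, 4, 4, 3]

Message polynomial: m(x) = 6 + 3·x + 1·x^2 (mod 7).
For each evaluation point α_i, compute m(α_i) mod 7:
  α_1 = 1: Horner steps 1 → 4 → 3, so m(1) = 3.
  α_2 = 2: Horner steps 1 → 5 → 2, so m(2) = 2.
  α_3 = 6: Horner steps 1 → 2 → 4, so m(6) = 4.
  α_4 = 5: Horner steps 1 → 1 → 4, so m(5) = 4.
  α_5 = 3: Horner steps 1 → 6 → 3, so m(3) = 3.
Codeword c = [3, 2, 4, 4, 3] ∈ F_7^5.


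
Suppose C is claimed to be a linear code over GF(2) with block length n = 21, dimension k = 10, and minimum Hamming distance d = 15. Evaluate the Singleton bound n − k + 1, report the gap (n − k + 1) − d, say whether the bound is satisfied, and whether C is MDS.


Singleton RHS = n − k + 1 = 12, slack = -3, bound violated (no such code; not MDS).

Singleton bound: d ≤ n − k + 1.
Here n = 21, k = 10, so n − k + 1 = 12.
Given d = 15, check d ≤ 12: NO.
Slack = (n − k + 1) − d = -3.
The slack is negative: d = 15 exceeds n − k + 1 = 12 by 3, so the Singleton bound is violated and no linear [21, 10, 15]_2 code can exist. In particular it is not MDS (MDS requires d = n − k + 1 exactly).
Description: the claimed parameters are [21, 10, 15]_2; such a code would be impossible (violates the Singleton bound).


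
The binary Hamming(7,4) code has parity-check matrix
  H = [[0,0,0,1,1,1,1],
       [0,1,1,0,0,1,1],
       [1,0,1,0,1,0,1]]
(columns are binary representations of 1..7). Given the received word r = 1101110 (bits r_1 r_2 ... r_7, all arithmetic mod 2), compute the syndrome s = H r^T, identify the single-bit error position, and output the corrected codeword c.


s = (1, 0, 0)^T, error position = 4, corrected codeword c = 1100110

Compute s = H r^T mod 2 one row at a time:
  s_1 = 1 + 1 + 1 + 0 = 3 ≡ 1 (mod 2).
  s_2 = 1 + 0 + 1 + 0 = 2 ≡ 0 (mod 2).
  s_3 = 1 + 0 + 1 + 0 = 2 ≡ 0 (mod 2).
s = (1, 0, 0)^T — this equals column 4 of H (binary 100), so error is at position 4.
Correct: flip bit 4 of r = 1101110 to get c = 1100110.


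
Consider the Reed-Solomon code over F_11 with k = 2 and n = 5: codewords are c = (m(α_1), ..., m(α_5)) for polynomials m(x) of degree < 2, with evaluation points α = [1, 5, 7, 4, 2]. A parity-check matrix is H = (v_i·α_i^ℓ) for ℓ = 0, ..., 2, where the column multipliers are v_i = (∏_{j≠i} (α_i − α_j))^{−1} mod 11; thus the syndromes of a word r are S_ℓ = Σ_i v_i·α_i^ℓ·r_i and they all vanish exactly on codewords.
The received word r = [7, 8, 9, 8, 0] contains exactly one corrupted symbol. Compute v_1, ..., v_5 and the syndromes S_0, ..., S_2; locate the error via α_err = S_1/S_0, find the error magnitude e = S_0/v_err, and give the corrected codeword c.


S = (2, 10, 6), error at position 2, error magnitude e = 7, c = [7, 1, 9, 8, 0].

Step 1: column multipliers v_i = (∏_{j≠i}(α_i − α_j))^{−1} mod 11.
  i = 1 (α = 1): (1−5)(1−7)(1−4)(1−2) = (−4)·(−6)·(−3)·(−1) = 72 ≡ 6, so v_1 = 6^{−1} = 2 (mod 11).
  i = 2 (α = 5): (5−1)(5−7)(5−4)(5−2) = 4·(−2)·1·3 = −24 ≡ 9, so v_2 = 9^{−1} = 5 (mod 11).
  i = 3 (α = 7): (7−1)(7−5)(7−4)(7−2) = 6·2·3·5 = 180 ≡ 4, so v_3 = 4^{−1} = 3 (mod 11).
  i = 4 (α = 4): (4−1)(4−5)(4−7)(4−2) = 3·(−1)·(−3)·2 = 18 ≡ 7, so v_4 = 7^{−1} = 8 (mod 11).
  i = 5 (α = 2): (2−1)(2−5)(2−7)(2−4) = 1·(−3)·(−5)·(−2) = −30 ≡ 3, so v_5 = 3^{−1} = 4 (mod 11).
  v = [2, 5, 3, 8, 4].
Step 2: syndromes of r = [7, 8, 9, 8, 0] (all sums mod 11).
  S_0 = Σ v_i r_i = 2·7 + 5·8 + 3·9 + 8·8 + 4·0 = 145 ≡ 2.
  S_1 = Σ v_i α_i r_i = 2·1·7 + 5·5·8 + 3·7·9 + 8·4·8 + 4·2·0 = 659 ≡ 10.
  α_i^2 mod 11 = [1, 3, 5, 5, 4].
  S_2 = Σ v_i α_i^2 r_i = 2·1·7 + 5·3·8 + 3·5·9 + 8·5·8 + 4·4·0 = 589 ≡ 6.
  S = (2, 10, 6) ≠ 0, so r is not a codeword (an error is present).
Step 3: locate the error. For a single error e at position i, S_ℓ = v_i·e·α_i^ℓ, so α_err = S_1/S_0.
  S_0^{−1} = 2^{−1} = 6 (mod 11), so α_err = 10·6 = 60 ≡ 5 = α_2. Error position i = 2.
  Consistency check: S_2/S_1 = 6·10 = 60 ≡ 5 = α_err ✓ (single-error assumption holds).
Step 4: error magnitude e = S_0/v_2 = S_0·∏_{j≠2}(α_2 − α_j) = 2·9 = 18 ≡ 7 (mod 11).
Step 5: correct position 2: c_2 = r_2 − e = 8 − 7 ≡ 1 (mod 11). Hence c = [7, 1, 9, 8, 0].
  Check: interpolating c through the α_i gives m(x) = 3 + 4·x (degree < 2) with m(α_i) = c_i for every i, so c is indeed a codeword.
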